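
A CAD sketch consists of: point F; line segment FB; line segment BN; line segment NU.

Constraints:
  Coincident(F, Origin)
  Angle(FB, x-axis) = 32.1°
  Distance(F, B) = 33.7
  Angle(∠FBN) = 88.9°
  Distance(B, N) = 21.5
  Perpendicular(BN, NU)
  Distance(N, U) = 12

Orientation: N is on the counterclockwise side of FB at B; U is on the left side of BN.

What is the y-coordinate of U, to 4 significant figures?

29.33

∠FBN = 88.9°, so BN runs at 32.1° + (180° − 88.9°) = 123.2° from the x-axis; with |BN| = 21.5, N = B + 21.5·(cos 123.2°, sin 123.2°) = (16.78, 35.90). BN is perpendicular to NU; with |NU| = 12.0 on the left of BN, U = N + 12.0·(-0.8368, -0.5476) = (6.734, 29.33). So U.y = 29.33.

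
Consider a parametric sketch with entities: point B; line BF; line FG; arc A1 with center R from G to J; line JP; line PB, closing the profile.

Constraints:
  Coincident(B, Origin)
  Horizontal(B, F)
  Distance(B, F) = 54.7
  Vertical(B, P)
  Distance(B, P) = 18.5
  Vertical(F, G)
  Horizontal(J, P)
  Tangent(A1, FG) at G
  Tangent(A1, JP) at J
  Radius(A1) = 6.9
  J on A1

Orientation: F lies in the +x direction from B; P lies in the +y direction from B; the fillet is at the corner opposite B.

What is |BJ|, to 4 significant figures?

51.26

B is at the origin; BF is horizontal with |BF| = 54.7 and F on the +x side, so F = (54.70, 0.000). B and P share the same x with |BP| = 18.5 and P on the +y side, so P = (0.000, 18.50). The virtual corner opposite B is at (54.70, 18.50). A1 meets FG tangentially, so RG is at right angles to FG and tangency of A1 to JP means the radius RJ is perpendicular to JP, with radius 6.9, so the center R sits 6.9 in from both sides at R = (47.80, 11.60). That places the tangent points at G = (54.70, 11.60) on FG and J = (47.80, 18.50) on JP. Then |BJ| = |J − B| = 51.26.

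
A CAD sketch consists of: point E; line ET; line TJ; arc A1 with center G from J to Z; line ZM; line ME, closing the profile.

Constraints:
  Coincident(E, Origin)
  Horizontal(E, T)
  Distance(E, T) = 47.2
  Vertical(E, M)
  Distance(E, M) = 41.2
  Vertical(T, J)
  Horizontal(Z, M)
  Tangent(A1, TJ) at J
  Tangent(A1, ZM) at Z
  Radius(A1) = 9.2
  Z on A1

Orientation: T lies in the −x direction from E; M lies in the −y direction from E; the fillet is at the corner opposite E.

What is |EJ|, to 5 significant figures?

57.025

E is at the origin; ET is horizontal with |ET| = 47.2 and T on the −x side, so T = (-47.200, 0.0000). E and M share the same x with |EM| = 41.2 and M on the −y side, so M = (0.0000, -41.200). The virtual corner opposite E is at (-47.200, -41.200). Since A1 is tangent to TJ there, GJ ⟂ TJ and tangency of A1 to ZM means the radius GZ is perpendicular to ZM, with radius 9.2, so the center G sits 9.2 in from both sides at G = (-38.000, -32.000). That places the tangent points at J = (-47.200, -32.000) on TJ and Z = (-38.000, -41.200) on ZM. Then |EJ| = |J − E| = 57.025.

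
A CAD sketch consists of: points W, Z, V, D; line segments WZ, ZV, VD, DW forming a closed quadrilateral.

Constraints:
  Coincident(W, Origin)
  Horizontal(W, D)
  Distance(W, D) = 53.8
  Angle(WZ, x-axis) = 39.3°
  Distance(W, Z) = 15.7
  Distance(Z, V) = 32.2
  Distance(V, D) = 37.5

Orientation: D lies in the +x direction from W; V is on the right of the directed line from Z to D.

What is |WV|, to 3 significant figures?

30.4

Checks: |ZV| = 32.20 ✓; |VD| = 37.50 ✓.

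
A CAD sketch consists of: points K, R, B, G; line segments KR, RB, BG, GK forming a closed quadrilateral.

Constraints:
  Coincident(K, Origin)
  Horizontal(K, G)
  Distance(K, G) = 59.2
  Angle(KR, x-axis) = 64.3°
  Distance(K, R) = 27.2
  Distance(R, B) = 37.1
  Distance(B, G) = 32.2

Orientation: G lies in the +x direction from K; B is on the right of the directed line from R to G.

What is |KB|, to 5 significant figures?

29.543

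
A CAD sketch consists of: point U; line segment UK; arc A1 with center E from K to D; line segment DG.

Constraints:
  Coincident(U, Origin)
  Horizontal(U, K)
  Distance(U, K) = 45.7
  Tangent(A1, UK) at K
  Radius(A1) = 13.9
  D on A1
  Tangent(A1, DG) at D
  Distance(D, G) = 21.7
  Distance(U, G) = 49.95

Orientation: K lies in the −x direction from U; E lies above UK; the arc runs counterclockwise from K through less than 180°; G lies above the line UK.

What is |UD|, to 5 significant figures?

35.277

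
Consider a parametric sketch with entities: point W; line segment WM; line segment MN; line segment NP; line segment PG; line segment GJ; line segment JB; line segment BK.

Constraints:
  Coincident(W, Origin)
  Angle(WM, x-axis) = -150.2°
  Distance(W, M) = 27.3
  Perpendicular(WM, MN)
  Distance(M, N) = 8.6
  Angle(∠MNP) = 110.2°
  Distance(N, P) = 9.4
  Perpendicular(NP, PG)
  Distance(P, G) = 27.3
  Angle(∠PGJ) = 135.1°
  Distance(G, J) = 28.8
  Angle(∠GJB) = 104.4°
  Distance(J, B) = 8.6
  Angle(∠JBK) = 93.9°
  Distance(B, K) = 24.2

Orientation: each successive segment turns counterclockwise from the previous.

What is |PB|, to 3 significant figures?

51.5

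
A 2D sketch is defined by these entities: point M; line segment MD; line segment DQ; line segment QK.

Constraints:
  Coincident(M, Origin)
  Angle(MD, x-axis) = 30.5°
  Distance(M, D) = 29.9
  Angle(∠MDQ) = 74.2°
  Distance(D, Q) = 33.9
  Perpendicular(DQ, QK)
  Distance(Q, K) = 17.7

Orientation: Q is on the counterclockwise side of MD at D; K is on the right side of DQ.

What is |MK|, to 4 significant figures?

53.13

M is at the origin; MD runs at 30.5° with length 29.9, so D = 29.9·(cos 30.5°, sin 30.5°) = (25.76, 15.18). ∠MDQ = 74.2°, so DQ runs at 30.5° + (180° − 74.2°) = 136.3° from the x-axis; with |DQ| = 33.9, Q = D + 33.9·(cos 136.3°, sin 136.3°) = (1.254, 38.60). DQ ⟂ QK; with |QK| = 17.7 on the right of DQ, K = Q + 17.7·(0.6909, 0.7230) = (13.48, 51.39). Then |MK| = |K − M| = 53.13.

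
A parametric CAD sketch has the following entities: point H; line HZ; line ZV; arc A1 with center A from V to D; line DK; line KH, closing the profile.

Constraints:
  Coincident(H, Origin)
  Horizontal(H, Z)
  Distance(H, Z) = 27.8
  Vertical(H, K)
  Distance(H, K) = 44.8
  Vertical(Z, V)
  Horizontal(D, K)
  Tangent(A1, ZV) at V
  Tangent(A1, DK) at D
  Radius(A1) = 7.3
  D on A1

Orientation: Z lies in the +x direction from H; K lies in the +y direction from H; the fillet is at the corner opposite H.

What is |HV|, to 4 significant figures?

46.68

H is at the origin; HZ is horizontal with |HZ| = 27.8 and Z on the +x side, so Z = (27.80, 0.000). H and K share the same x with |HK| = 44.8 and K on the +y side, so K = (0.000, 44.80). The virtual corner opposite H is at (27.80, 44.80). A1 meets ZV tangentially, so AV is at right angles to ZV and A1 meets DK tangentially, so AD is at right angles to DK, with radius 7.3, so the center A sits 7.3 in from both sides at A = (20.50, 37.50). That places the tangent points at V = (27.80, 37.50) on ZV and D = (20.50, 44.80) on DK. Then |HV| = |V − H| = 46.68.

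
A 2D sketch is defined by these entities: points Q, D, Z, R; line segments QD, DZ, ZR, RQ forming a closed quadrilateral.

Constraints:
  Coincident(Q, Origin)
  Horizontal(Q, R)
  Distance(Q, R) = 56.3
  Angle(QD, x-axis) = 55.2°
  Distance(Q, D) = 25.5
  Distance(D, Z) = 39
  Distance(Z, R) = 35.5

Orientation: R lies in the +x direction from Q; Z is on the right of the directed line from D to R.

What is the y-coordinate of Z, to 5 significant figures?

-16.650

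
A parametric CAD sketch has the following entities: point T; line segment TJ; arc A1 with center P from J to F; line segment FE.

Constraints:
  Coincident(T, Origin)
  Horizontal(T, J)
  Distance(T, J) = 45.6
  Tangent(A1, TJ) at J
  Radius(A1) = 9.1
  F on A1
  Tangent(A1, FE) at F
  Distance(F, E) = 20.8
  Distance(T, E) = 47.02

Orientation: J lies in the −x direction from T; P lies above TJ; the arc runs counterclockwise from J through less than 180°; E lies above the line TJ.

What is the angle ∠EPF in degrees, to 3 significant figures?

66.4°

T is at the origin; T and J share the same y with |TJ| = 45.6 and J on the −x side, so J = (-45.6, 0.00). Since A1 is tangent to TJ there, PJ ⟂ TJ, so P = J + (0, 9.1) = (-45.6, 9.10). Since PF ⟂ FE (tangency), |PE| = √(9.1² + 20.8²) = 22.7 regardless of where F sits on A1. So E lies on both circle(T, 47.02) and circle(P, 22.7); the above-TJ intersection is E = (-36.3, 29.8). F is the foot of the tangent from E: F = (-36.5, 9.03).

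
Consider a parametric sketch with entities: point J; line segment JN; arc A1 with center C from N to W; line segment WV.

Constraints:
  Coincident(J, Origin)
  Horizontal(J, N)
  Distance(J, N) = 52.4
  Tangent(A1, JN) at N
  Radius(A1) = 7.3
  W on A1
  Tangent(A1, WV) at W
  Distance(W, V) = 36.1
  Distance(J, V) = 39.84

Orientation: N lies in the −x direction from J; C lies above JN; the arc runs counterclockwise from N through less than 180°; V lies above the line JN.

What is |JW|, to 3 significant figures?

46.7

J is at the origin; J and N share the same y with |JN| = 52.4 and N on the −x side, so N = (-52.4, 0.00). Tangency of A1 to JN means the radius CN is perpendicular to JN, so C = N + (0, 7.3) = (-52.4, 7.30). Since CW ⟂ WV (tangency), |CV| = √(7.3² + 36.1²) = 36.8 regardless of where W sits on A1. So V lies on both circle(J, 39.84) and circle(C, 36.8); the above-JN intersection is V = (-24.5, 31.4). W is the foot of the tangent from V: W = (-46.6, 2.83).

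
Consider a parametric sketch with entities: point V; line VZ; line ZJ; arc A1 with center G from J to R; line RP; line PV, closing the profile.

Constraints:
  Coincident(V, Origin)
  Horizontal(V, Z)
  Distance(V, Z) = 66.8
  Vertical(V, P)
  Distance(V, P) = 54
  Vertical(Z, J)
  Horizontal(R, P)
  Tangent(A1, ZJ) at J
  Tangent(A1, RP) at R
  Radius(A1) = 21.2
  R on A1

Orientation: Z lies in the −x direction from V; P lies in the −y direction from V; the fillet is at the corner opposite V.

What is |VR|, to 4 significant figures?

70.68

V is at the origin; VZ is horizontal with |VZ| = 66.8 and Z on the −x side, so Z = (-66.80, 0.000). V and P share the same x with |VP| = 54.0 and P on the −y side, so P = (0.000, -54.00). The virtual corner opposite V is at (-66.80, -54.00). A1 meets ZJ tangentially, so GJ is at right angles to ZJ and A1 meets RP tangentially, so GR is at right angles to RP, with radius 21.2, so the center G sits 21.2 in from both sides at G = (-45.60, -32.80). That places the tangent points at J = (-66.80, -32.80) on ZJ and R = (-45.60, -54.00) on RP. Then |VR| = |R − V| = 70.68.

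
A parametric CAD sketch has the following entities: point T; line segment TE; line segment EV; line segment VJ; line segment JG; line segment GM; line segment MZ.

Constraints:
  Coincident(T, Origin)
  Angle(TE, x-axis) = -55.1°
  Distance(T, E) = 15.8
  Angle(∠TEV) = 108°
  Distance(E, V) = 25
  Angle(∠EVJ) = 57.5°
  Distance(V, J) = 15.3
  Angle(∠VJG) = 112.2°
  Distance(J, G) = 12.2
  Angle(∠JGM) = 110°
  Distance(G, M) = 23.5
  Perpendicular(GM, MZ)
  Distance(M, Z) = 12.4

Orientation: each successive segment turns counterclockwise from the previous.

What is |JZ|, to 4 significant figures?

27.69

∠JGM = 110.0° gives GM at -82.80° from the x-axis; with |GM| = 23.5, M = (13.44, -24.63). The perpendicularity gives MZ at right angles to GM, so MZ runs at 7.200°; with |MZ| = 12.4, Z = (25.74, -23.07). Then |JZ| = |Z − J| = 27.69.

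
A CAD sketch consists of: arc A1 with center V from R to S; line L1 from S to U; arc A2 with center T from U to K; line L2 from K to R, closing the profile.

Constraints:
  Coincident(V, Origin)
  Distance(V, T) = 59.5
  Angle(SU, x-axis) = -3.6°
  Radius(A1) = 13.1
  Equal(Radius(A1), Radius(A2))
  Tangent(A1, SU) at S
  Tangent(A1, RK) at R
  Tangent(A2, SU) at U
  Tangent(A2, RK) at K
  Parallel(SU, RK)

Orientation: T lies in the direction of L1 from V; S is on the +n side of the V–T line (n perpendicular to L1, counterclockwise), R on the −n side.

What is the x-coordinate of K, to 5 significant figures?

58.560

The slot axis is L1's direction at -3.6°, so u = (cos -3.6°, sin -3.6°) = (0.99803, -0.062791) and n = (−sin -3.6°, cos -3.6°) = (0.062791, 0.99803). V is at the origin and T lies 59.5 along u from V, so T = 59.5·u = (59.383, -3.7360). Tangency of A1 to both parallel lines with radius 13.1 puts S and R at V ± 13.1·n: S = (0.82256, 13.074), R = (-0.82256, -13.074). Equal radii place U and K the same way about T: U = T + 13.1·n = (60.205, 9.3381), K = T − 13.1·n = (58.560, -16.810). So K.x = 58.560.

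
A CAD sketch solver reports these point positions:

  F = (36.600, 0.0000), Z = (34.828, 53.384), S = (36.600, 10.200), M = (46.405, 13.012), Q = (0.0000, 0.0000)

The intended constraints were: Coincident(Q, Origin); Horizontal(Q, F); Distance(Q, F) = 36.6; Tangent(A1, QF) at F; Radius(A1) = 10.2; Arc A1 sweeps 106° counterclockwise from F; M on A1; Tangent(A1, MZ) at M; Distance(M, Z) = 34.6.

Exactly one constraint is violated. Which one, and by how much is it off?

Distance(M, Z) = 34.6 — off by 7.40.

Q = (0.00, 0.00) ✓; Q.y = 0.00, F.y = 0.00 ✓; |QF| = 36.60 ✓; ∠(SF, FQ) = 90.00° ✓; |SF| = 10.20 ✓; bearing(S→M) − bearing(S→F) = 106.0° ✓; |SM| = 10.20 ✓; ∠(SM, MZ) = 90.00° ✓; |MZ| = 42.00 ✗.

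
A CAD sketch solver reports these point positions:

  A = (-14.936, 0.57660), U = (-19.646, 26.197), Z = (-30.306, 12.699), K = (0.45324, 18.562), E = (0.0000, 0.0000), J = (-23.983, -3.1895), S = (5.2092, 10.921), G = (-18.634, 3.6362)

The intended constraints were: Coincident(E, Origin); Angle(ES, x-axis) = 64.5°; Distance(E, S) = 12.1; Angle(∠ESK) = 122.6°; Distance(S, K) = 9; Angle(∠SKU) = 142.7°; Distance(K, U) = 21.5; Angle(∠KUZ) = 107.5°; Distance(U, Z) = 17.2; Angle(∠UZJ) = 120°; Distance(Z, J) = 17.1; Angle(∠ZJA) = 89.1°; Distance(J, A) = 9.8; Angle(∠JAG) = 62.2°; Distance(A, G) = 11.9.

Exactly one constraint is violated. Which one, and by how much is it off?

Distance(A, G) = 11.9 — off by 7.10.

E = (0.00, 0.00) ✓; ES at 64.50° ✓; |ES| = 12.10 ✓; ∠ESK = 122.6° ✓; |SK| = 9.000 ✓; ∠SKU = 142.7° ✓; |KU| = 21.50 ✓; ∠KUZ = 107.5° ✓; |UZ| = 17.20 ✓; ∠UZJ = 120.0° ✓; |ZJ| = 17.10 ✓; ∠ZJA = 89.10° ✓; |JA| = 9.800 ✓; ∠JAG = 62.20° ✓; |AG| = 4.800 ✗.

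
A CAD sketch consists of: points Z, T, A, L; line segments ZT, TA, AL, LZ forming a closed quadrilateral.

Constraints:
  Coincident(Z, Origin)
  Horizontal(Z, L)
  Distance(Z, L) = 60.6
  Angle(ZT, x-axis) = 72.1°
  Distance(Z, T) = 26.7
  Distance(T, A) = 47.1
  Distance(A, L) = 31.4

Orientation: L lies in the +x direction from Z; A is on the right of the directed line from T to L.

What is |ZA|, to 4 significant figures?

36.01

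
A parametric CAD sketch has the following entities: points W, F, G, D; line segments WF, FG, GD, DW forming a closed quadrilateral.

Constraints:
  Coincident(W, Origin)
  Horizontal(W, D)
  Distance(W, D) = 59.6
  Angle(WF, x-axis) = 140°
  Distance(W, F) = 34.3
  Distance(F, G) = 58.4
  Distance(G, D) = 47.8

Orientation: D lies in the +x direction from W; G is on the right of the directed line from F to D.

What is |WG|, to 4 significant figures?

24.32

W is at the origin; W and D share the same y with |WD| = 59.6 and D in +x, so D = (59.6, 0). WF runs at 140.0° with |WF| = 34.3, so F = (-26.28, 22.05). G is determined by |FG| = 58.4 and |GD| = 47.8 together: it lies at the intersection of circle(F, 58.4) and circle(D, 47.8). With |FD| = 88.66, the foot of the radical line on FD is 50.68 from F and the perpendicular offset is √(58.4² − 50.68²) = 29.02. Taking the right-of-FD solution: G = (15.59, -18.66).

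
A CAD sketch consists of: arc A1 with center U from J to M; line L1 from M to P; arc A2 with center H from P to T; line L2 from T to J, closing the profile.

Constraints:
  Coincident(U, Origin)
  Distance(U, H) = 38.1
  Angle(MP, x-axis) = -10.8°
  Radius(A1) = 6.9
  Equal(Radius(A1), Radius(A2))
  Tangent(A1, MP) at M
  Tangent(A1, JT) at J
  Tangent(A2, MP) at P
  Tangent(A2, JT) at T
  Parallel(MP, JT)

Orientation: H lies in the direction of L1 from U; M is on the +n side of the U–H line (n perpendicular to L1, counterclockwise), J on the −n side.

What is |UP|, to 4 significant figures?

38.72

The slot axis is L1's direction at -10.8°, so u = (cos -10.8°, sin -10.8°) = (0.9823, -0.1874) and n = (−sin -10.8°, cos -10.8°) = (0.1874, 0.9823). U is at the origin and H lies 38.1 along u from U, so H = 38.1·u = (37.43, -7.139). Tangency of A1 to both parallel lines with radius 6.9 puts M and J at U ± 6.9·n: M = (1.293, 6.778), J = (-1.293, -6.778). Equal radii place P and T the same way about H: P = H + 6.9·n = (38.72, -0.3614), T = H − 6.9·n = (36.13, -13.92). Then |UP| = |P − U| = 38.72.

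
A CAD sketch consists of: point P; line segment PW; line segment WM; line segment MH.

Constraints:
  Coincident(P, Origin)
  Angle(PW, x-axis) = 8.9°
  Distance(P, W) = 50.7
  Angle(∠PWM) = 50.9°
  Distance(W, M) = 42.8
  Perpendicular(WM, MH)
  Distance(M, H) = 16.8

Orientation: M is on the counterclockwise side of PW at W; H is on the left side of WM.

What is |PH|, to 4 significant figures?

25.01

P is at the origin; PW runs at 8.9° with length 50.7, so W = 50.7·(cos 8.9°, sin 8.9°) = (50.09, 7.844). ∠PWM = 50.9°, so WM runs at 8.9° + (180° − 50.9°) = 138.0° from the x-axis; with |WM| = 42.8, M = W + 42.8·(cos 138.0°, sin 138.0°) = (18.28, 36.48). WM is perpendicular to MH; with |MH| = 16.8 on the left of WM, H = M + 16.8·(-0.6691, -0.7431) = (7.042, 24.00). Then |PH| = |H − P| = 25.01.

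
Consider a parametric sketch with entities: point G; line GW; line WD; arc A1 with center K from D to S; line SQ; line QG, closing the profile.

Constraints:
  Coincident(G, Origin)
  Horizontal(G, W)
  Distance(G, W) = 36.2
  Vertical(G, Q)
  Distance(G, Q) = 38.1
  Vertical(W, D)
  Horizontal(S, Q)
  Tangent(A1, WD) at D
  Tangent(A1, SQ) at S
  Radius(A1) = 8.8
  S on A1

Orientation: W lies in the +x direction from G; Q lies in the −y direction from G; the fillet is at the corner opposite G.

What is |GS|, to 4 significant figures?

46.93

G is at the origin; GW is horizontal with |GW| = 36.2 and W on the +x side, so W = (36.20, 0.000). GQ is vertical with |GQ| = 38.1 and Q on the −y side, so Q = (0.000, -38.10). The virtual corner opposite G is at (36.20, -38.10). Since A1 is tangent to WD there, KD ⟂ WD and since A1 is tangent to SQ there, KS ⟂ SQ, with radius 8.8, so the center K sits 8.8 in from both sides at K = (27.40, -29.30). That places the tangent points at D = (36.20, -29.30) on WD and S = (27.40, -38.10) on SQ. Then |GS| = |S − G| = 46.93.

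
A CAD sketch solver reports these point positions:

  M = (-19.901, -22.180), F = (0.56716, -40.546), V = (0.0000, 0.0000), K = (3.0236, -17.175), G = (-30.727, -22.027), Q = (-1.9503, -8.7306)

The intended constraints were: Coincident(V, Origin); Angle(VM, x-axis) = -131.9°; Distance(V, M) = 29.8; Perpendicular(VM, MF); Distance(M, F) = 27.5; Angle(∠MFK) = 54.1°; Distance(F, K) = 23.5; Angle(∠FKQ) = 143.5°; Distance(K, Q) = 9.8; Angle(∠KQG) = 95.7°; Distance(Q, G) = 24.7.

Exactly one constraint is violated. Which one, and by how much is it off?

Distance(Q, G) = 24.7 — off by 7.00.

V = (0.00, 0.00) ✓; VM at -131.9° ✓; |VM| = 29.80 ✓; ∠(VM, MF) = 90.00° ✓; |MF| = 27.50 ✓; ∠MFK = 54.10° ✓; |FK| = 23.50 ✓; ∠FKQ = 143.5° ✓; |KQ| = 9.800 ✓; ∠KQG = 95.70° ✓; |QG| = 31.70 ✗.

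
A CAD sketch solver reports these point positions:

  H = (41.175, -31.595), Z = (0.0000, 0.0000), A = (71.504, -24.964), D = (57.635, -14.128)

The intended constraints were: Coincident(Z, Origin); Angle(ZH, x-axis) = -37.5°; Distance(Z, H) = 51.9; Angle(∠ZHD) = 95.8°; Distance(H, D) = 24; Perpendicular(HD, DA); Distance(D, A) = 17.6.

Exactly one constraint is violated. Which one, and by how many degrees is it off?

Perpendicular(HD, DA) — off by 5.30°.

Z = (0.00, 0.00) ✓; ZH at -37.50° ✓; |ZH| = 51.90 ✓; ∠ZHD = 95.80° ✓; |HD| = 24.00 ✓; ∠(HD, DA) = 84.70° ✗; |DA| = 17.60 ✓.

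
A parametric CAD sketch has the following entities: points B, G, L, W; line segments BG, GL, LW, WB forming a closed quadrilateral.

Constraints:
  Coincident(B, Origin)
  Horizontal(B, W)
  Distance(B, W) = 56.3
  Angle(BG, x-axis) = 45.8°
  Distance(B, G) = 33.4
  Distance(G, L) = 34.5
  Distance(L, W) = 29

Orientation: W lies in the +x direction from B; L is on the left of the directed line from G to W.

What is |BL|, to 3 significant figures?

64.3

Checks: |GL| = 34.50 ✓; |LW| = 29.00 ✓.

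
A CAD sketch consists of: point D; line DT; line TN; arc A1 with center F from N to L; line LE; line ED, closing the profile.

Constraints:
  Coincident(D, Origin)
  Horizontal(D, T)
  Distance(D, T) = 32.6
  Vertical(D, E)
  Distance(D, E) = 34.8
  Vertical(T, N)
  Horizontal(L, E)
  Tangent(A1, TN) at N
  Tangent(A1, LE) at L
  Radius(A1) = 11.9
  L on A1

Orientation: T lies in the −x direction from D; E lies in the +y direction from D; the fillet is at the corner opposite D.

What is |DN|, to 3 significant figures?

39.8

D is at the origin; DT is horizontal with |DT| = 32.6 and T on the −x side, so T = (-32.6, 0.00). D and E share the same x with |DE| = 34.8 and E on the +y side, so E = (0.00, 34.8). The virtual corner opposite D is at (-32.6, 34.8). A1 meets TN tangentially, so FN is at right angles to TN and the tangent condition forces FL to be normal to LE, with radius 11.9, so the center F sits 11.9 in from both sides at F = (-20.7, 22.9). That places the tangent points at N = (-32.6, 22.9) on TN and L = (-20.7, 34.8) on LE. Then |DN| = |N − D| = 39.8.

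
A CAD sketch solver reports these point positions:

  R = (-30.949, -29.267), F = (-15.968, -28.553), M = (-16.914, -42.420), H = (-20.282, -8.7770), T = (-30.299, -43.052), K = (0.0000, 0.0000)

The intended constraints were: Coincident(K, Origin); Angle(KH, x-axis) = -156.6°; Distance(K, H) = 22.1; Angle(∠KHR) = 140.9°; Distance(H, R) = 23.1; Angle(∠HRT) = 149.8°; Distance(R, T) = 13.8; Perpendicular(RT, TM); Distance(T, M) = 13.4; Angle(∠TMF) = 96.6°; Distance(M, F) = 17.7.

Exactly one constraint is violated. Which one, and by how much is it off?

Distance(M, F) = 17.7 — off by 3.80.

K = (0.00, 0.00) ✓; KH at -156.6° ✓; |KH| = 22.10 ✓; ∠KHR = 140.9° ✓; |HR| = 23.10 ✓; ∠HRT = 149.8° ✓; |RT| = 13.80 ✓; ∠(RT, TM) = 90.00° ✓; |TM| = 13.40 ✓; ∠TMF = 96.61° ✓; |MF| = 13.90 ✗.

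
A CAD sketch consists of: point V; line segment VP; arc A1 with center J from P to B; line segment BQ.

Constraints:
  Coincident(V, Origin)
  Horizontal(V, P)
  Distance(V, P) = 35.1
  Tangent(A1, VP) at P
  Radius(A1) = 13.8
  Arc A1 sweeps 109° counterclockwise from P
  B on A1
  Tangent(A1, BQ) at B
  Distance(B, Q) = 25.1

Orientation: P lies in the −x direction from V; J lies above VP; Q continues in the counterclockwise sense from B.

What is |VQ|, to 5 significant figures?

51.765

V is at the origin; VP is horizontal with |VP| = 35.1 and P on the −x side, so P = (-35.100, 0.0000). Tangency of A1 to VP means the radius JP is perpendicular to VP, so J = P + (0, 13.8) = (-35.100, 13.800). On A1, P sits at bearing -90° from J; a 109° counterclockwise sweep puts B at bearing 19°, so B = J + 13.8·(cos 19°, sin 19°) = (-22.052, 18.293). A1 meets BQ tangentially, so JB is at right angles to BQ, so BQ runs along (−sin 19°, cos 19°); with |BQ| = 25.1, Q = (-30.224, 42.025). Then |VQ| = |Q − V| = 51.765.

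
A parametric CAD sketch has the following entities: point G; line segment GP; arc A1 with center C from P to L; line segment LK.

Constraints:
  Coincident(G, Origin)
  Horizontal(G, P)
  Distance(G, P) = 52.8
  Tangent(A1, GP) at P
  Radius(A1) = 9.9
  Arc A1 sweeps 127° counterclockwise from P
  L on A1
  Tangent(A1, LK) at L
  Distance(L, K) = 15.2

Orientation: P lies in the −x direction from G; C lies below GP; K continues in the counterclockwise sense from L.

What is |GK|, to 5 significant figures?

58.670

On A1, P sits at bearing 90° from C; a 127° counterclockwise sweep puts L at bearing 217°, so L = C + 9.9·(cos 217°, sin 217°) = (-60.706, -15.858). A1 meets LK tangentially, so CL is at right angles to LK, so LK runs along (−sin 217°, cos 217°); with |LK| = 15.2, K = (-51.559, -27.997). Then |GK| = |K − G| = 58.670.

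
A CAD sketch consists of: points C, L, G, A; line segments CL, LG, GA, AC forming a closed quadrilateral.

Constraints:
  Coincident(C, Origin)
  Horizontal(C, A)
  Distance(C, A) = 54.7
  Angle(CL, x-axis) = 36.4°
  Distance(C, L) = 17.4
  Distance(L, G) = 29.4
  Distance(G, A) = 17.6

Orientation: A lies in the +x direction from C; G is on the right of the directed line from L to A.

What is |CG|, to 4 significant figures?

38.77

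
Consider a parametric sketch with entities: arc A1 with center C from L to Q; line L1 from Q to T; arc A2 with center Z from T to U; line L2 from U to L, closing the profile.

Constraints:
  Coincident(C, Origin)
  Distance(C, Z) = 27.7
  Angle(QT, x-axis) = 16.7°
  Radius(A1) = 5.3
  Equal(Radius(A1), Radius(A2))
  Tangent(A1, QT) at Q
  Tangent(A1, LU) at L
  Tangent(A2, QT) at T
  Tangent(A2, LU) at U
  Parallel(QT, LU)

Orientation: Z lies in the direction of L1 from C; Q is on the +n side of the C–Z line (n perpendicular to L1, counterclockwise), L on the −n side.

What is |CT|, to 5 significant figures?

28.202

Tangency of A1 to both parallel lines with radius 5.3 puts Q and L at C ± 5.3·n: Q = (-1.5230, 5.0765), L = (1.5230, -5.0765). Equal radii place T and U the same way about Z: T = Z + 5.3·n = (25.009, 13.036), U = Z − 5.3·n = (28.055, 2.8834). Then |CT| = |T − C| = 28.202.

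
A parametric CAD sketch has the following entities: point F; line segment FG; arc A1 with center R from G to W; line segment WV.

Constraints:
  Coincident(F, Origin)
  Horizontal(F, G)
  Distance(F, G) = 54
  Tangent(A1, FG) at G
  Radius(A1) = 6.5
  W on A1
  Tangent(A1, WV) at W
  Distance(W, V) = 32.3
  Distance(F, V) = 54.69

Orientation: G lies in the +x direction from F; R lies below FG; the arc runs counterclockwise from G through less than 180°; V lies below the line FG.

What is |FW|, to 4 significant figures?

47.93

F is at the origin; FG is horizontal with |FG| = 54.0 and G on the +x side, so G = (54.00, 0.000). Since A1 is tangent to FG there, RG ⟂ FG, so R = G + (0, -6.5) = (54.00, -6.500). Since RW ⟂ WV (tangency), |RV| = √(6.5² + 32.3²) = 32.95 regardless of where W sits on A1. So V lies on both circle(F, 54.69) and circle(R, 32.95); the below-FG intersection is V = (40.63, -36.61). W is the foot of the tangent from V: W = (47.66, -5.086).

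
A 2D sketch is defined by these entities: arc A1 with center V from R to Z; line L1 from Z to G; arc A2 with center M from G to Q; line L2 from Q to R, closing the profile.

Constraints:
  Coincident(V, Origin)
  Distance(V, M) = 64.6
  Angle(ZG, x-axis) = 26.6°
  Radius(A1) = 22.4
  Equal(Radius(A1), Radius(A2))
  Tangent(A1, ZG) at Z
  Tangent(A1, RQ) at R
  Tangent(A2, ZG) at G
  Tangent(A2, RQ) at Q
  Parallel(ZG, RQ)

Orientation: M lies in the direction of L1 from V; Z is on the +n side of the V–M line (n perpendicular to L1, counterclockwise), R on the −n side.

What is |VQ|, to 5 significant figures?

68.373

Tangency of A1 to both parallel lines with radius 22.4 puts Z and R at V ± 22.4·n: Z = (-10.030, 20.029), R = (10.030, -20.029). Equal radii place G and Q the same way about M: G = M + 22.4·n = (47.733, 48.954), Q = M − 22.4·n = (67.792, 8.8962). Then |VQ| = |Q − V| = 68.373.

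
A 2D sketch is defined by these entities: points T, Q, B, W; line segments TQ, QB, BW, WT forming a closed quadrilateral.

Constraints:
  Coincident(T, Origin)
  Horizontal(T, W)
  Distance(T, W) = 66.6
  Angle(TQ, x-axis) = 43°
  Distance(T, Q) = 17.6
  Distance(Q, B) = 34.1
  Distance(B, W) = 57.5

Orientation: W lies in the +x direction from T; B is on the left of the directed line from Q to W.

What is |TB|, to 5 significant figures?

50.942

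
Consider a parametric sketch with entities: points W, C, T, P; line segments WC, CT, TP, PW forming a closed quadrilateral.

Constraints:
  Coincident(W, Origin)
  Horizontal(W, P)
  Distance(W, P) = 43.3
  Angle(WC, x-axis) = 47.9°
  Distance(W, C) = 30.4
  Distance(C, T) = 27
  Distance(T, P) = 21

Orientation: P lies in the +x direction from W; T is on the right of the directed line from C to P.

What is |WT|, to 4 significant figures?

23.16

Checks: |CT| = 27.00 ✓; |TP| = 21.00 ✓.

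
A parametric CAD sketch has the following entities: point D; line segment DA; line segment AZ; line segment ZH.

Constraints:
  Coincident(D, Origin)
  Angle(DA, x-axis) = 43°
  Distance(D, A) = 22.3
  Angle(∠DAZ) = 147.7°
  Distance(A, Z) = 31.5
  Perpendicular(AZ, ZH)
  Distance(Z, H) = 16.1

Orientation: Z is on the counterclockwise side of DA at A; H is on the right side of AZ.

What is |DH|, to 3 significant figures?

57.6

D is at the origin; DA runs at 43.0° with length 22.3, so A = 22.3·(cos 43.0°, sin 43.0°) = (16.3, 15.2). ∠DAZ = 147.7°, so AZ runs at 43.0° + (180° − 147.7°) = 75.3° from the x-axis; with |AZ| = 31.5, Z = A + 31.5·(cos 75.3°, sin 75.3°) = (24.3, 45.7). The perpendicularity gives ZH at right angles to AZ; with |ZH| = 16.1 on the right of AZ, H = Z + 16.1·(0.967, -0.254) = (39.9, 41.6). Then |DH| = |H − D| = 57.6.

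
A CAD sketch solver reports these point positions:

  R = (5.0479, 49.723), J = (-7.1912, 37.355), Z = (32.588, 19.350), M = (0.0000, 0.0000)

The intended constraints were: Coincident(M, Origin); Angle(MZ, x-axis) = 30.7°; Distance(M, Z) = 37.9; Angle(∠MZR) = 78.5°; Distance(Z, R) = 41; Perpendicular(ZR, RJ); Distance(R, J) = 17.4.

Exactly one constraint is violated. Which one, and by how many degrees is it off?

Perpendicular(ZR, RJ) — off by 3.10°.

M = (0.00, 0.00) ✓; MZ at 30.70° ✓; |MZ| = 37.90 ✓; ∠MZR = 78.50° ✓; |ZR| = 41.00 ✓; ∠(ZR, RJ) = 93.10° ✗; |RJ| = 17.40 ✓.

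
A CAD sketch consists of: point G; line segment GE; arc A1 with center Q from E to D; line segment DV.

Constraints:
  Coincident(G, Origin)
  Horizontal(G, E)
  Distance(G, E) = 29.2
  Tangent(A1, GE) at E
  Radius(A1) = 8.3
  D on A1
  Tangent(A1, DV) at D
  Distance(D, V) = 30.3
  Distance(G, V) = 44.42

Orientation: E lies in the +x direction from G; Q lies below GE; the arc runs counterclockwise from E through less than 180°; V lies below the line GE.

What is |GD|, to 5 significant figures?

22.565

Checks: |GE| = 29.20 ✓; |QD| = 8.300 ✓; ∠(QD, DV) = 90.00° ✓; |DV| = 30.30 ✓; |GV| = 44.42 ✓.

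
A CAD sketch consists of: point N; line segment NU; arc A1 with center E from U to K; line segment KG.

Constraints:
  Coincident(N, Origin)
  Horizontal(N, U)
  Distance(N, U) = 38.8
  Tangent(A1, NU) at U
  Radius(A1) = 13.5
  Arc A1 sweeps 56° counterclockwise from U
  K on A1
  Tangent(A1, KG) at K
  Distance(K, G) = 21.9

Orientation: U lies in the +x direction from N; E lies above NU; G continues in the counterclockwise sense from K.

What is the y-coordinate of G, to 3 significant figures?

24.1

N is at the origin; NU is horizontal with |NU| = 38.8 and U on the +x side, so U = (38.8, 0.00). Since A1 is tangent to NU there, EU ⟂ NU, so E = U + (0, 13.5) = (38.8, 13.5). On A1, U sits at bearing -90° from E; a 56° counterclockwise sweep puts K at bearing -34°, so K = E + 13.5·(cos -34°, sin -34°) = (50.0, 5.95). A1 meets KG tangentially, so EK is at right angles to KG, so KG runs along (−sin -34°, cos -34°); with |KG| = 21.9, G = (62.2, 24.1). So G.y = 24.1.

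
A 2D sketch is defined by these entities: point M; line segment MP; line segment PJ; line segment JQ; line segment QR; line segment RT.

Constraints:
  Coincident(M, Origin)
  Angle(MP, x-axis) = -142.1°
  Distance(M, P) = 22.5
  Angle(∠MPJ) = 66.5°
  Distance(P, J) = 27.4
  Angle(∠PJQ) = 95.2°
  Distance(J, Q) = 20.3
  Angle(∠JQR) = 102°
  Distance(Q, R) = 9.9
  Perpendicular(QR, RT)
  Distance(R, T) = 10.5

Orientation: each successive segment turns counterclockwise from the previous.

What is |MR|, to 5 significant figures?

11.098

∠PJQ = 95.2° gives JQ at 56.200° from the x-axis; with |JQ| = 20.3, Q = (17.595, -10.069). ∠JQR = 102.0° gives QR at 134.20° from the x-axis; with |QR| = 9.9, R = (10.693, -2.9712). Then |MR| = |R − M| = 11.098.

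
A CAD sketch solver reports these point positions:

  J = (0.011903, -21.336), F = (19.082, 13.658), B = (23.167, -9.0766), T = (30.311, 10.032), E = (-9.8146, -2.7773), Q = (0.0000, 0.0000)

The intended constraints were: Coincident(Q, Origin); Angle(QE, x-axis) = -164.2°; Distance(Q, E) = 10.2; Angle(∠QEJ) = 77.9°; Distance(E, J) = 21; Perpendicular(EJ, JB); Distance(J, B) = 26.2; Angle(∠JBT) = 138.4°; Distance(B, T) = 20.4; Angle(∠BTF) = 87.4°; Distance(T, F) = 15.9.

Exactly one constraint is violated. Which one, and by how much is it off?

Distance(T, F) = 15.9 — off by 4.10.

Q = (0.00, 0.00) ✓; QE at -164.2° ✓; |QE| = 10.20 ✓; ∠QEJ = 77.90° ✓; |EJ| = 21.00 ✓; ∠(EJ, JB) = 90.00° ✓; |JB| = 26.20 ✓; ∠JBT = 138.4° ✓; |BT| = 20.40 ✓; ∠BTF = 87.40° ✓; |TF| = 11.80 ✗.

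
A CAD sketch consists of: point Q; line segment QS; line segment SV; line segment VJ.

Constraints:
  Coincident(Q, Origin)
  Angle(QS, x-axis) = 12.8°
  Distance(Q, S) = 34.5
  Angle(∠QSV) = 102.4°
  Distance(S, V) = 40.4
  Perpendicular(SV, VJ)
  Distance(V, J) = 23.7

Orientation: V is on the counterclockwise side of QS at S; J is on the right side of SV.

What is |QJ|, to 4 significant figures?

74.70

∠QSV = 102.4°, so SV runs at 12.8° + (180° − 102.4°) = 90.40° from the x-axis; with |SV| = 40.4, V = S + 40.4·(cos 90.40°, sin 90.40°) = (33.36, 48.04). SV ⟂ VJ; with |VJ| = 23.7 on the right of SV, J = V + 23.7·(1.000, 0.006981) = (57.06, 48.21). Then |QJ| = |J − Q| = 74.70.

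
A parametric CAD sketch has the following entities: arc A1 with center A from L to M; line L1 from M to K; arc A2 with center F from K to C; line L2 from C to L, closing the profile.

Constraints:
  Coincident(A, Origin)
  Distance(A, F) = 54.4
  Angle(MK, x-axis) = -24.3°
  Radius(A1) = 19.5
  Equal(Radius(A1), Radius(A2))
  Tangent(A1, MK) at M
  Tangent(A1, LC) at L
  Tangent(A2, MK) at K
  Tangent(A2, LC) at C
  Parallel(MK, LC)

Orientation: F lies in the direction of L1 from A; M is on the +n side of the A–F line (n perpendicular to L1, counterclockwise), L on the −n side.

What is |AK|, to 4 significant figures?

57.79

Tangency of A1 to both parallel lines with radius 19.5 puts M and L at A ± 19.5·n: M = (8.025, 17.77), L = (-8.025, -17.77). Equal radii place K and C the same way about F: K = F + 19.5·n = (57.60, -4.614), C = F − 19.5·n = (41.56, -40.16). Then |AK| = |K − A| = 57.79.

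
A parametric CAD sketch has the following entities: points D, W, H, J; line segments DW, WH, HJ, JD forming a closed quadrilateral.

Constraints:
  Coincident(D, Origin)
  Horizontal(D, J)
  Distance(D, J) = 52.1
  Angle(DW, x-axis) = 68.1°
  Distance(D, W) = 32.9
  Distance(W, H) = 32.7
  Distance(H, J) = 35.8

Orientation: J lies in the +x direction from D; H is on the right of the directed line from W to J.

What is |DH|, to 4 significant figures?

16.46

Checks: D.y = 0.00, J.y = 0.00 ✓; |WH| = 32.70 ✓; |HJ| = 35.80 ✓.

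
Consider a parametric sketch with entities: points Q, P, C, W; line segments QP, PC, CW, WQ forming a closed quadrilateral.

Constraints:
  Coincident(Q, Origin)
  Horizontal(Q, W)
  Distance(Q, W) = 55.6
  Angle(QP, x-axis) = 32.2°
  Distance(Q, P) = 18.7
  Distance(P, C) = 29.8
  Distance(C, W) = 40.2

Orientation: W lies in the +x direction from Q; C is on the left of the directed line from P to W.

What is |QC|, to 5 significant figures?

47.747

Q is at the origin; Q and W share the same y with |QW| = 55.6 and W in +x, so W = (55.6, 0). QP runs at 32.2° with |QP| = 18.7, so P = (15.824, 9.9648). C is determined by |PC| = 29.8 and |CW| = 40.2 together: it lies at the intersection of circle(P, 29.8) and circle(W, 40.2). With |PW| = 41.005, the foot of the radical line on PW is 11.626 from P and the perpendicular offset is √(29.8² − 11.626²) = 27.439. Taking the left-of-PW solution: C = (33.769, 33.756).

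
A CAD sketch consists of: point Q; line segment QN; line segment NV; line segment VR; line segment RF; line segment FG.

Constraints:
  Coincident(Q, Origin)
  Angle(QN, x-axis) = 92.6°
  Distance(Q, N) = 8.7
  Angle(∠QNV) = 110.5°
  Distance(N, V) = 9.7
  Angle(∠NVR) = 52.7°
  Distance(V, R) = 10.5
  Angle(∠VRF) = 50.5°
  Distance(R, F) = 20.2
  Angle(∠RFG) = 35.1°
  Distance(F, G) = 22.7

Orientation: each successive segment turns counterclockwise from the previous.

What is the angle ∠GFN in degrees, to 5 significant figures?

41.867°

∠VRF = 50.5° gives RF at 58.900° from the x-axis; with |RF| = 20.2, F = (4.2965, 19.065). ∠RFG = 35.1° gives FG at -156.20° from the x-axis; with |FG| = 22.7, G = (-16.473, 9.9047). Then cos ∠GFN = FG·FN / (|FG||FN|), giving 41.867°.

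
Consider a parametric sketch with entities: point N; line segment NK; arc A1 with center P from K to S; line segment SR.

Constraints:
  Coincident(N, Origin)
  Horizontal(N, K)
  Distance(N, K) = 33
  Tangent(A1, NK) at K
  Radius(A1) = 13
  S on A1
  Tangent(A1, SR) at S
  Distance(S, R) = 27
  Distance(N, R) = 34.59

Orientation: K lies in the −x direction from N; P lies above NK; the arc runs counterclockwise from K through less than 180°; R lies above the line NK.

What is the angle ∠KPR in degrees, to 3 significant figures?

132°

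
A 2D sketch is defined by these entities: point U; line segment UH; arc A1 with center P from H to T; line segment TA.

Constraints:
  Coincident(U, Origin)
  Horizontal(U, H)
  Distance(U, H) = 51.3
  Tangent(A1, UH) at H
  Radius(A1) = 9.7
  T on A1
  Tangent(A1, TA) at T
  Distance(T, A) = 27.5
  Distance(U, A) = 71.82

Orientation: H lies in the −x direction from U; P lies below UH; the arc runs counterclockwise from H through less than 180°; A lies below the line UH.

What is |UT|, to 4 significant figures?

61.73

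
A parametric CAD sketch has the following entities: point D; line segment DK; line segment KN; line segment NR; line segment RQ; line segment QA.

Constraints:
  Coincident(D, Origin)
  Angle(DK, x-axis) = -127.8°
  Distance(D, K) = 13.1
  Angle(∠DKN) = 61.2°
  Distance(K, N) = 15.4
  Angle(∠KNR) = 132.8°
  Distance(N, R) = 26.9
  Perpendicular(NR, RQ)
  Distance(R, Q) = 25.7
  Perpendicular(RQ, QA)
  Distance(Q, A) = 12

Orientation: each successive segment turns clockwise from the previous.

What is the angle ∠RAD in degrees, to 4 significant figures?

73.43°

D is at the origin; DK runs at -127.8° with length 13.1, so K = (-8.029, -10.35). ∠DKN = 61.2° gives KN at 113.4° from the x-axis; with |KN| = 15.4, N = (-14.15, 3.782). ∠KNR = 132.8° gives NR at 66.20° from the x-axis; with |NR| = 26.9, R = (-3.290, 28.39). The perpendicularity gives RQ at right angles to NR, so RQ runs at -23.80°; with |RQ| = 25.7, Q = (20.22, 18.02). RQ is perpendicular to QA, so QA runs at -113.8°; with |QA| = 12.0, A = (15.38, 7.044). Then cos ∠RAD = AR·AD / (|AR||AD|), giving 73.43°.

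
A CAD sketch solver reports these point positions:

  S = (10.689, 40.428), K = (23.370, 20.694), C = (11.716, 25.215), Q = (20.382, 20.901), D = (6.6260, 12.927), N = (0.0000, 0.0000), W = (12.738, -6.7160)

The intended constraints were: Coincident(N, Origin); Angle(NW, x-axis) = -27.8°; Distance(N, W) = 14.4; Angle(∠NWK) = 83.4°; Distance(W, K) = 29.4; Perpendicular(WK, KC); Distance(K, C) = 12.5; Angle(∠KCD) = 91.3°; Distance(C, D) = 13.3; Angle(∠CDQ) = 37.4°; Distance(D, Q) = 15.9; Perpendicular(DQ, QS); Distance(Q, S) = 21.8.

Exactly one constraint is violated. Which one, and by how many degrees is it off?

Perpendicular(DQ, QS) — off by 3.70°.

N = (0.00, 0.00) ✓; NW at -27.80° ✓; |NW| = 14.40 ✓; ∠NWK = 83.40° ✓; |WK| = 29.40 ✓; ∠(WK, KC) = 90.00° ✓; |KC| = 12.50 ✓; ∠KCD = 91.30° ✓; |CD| = 13.30 ✓; ∠CDQ = 37.40° ✓; |DQ| = 15.90 ✓; ∠(DQ, QS) = 86.30° ✗; |QS| = 21.80 ✓.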